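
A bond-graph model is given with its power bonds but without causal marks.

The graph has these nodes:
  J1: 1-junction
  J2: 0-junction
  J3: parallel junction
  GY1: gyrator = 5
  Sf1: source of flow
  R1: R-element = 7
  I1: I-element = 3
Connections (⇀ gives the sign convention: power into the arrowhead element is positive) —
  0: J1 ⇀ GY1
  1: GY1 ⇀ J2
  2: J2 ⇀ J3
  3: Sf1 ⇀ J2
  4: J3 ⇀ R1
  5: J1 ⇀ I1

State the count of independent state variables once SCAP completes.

1  (I1 all integral)

β3 stroke→Sf1  (source Sf1 imposes f)
β5 stroke→I1  (I1 integral (f out))
β0 stroke→J1  (J1: bond 5 brought flow, rest push out)
β1 stroke→J2  (through GY1, causality inverts; strokes same side of GY1)
β2 stroke→J3  (J2: bond 1 brought effort, rest push out)
β4 stroke→R1  (0-jn J3 has e-setter on 2)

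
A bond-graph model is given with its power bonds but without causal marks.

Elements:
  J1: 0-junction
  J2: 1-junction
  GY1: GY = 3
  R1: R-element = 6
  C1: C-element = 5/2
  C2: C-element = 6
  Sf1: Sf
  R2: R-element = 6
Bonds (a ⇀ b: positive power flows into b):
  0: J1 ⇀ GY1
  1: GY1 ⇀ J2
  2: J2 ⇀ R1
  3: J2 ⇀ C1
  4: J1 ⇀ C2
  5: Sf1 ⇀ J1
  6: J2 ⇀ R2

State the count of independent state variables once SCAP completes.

bond 5 |Sf1  (source Sf1 imposes f)
bond 3 |J2  (C1: C, integral causality)
bond 4 |J1  (prefer integral on C2)
bond 0 |GY1  (common-e at J1 fixed by 4)
bond 1 |GY1  (GY1 both-in/both-out from 0)
bond 2 |J2  (1-jn J2 has f-setter on 1)
bond 6 |J2  (J2 flow already set via bond 1)

2  (C1, C2 all integral)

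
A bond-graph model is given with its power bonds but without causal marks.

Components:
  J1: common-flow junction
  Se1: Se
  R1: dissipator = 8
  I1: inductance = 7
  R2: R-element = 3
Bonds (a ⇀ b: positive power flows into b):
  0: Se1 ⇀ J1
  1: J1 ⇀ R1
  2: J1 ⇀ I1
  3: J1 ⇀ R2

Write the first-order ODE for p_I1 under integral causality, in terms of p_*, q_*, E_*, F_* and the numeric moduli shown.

dp_I1/dt = E_Se1 - 11*p_I1/7

#0 stroke→J1  (Se1: effort source, stroke at far end)
#2 stroke→I1  (I1 integral (f out))
#1 stroke→J1  (J1 flow already set via bond 2)
#3 stroke→J1  (1-jn J1 has f-setter on 2)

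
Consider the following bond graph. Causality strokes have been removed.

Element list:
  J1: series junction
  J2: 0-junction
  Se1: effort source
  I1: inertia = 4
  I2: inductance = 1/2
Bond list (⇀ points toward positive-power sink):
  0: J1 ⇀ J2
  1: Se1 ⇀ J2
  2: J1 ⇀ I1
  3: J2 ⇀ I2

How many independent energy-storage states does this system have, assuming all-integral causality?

2  (I1, I2 all integral)

#1 stroke at J2  (Se1 fixes effort; stroke away)
#0 stroke at J1  (J2 effort already set via bond 1)
#3 stroke at I2  (J2 effort already set via bond 1)
#2 stroke at I1  (J1 needs exactly one f-in)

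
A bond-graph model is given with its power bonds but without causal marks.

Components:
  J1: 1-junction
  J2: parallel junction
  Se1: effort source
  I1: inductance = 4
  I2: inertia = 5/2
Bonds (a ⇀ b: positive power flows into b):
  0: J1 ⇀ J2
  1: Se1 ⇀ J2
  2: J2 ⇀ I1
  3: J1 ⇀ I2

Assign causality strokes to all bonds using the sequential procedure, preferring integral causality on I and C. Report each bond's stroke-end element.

bond 1 →J2  (source Se1 imposes e)
bond 0 →J1  (common-e at J2 fixed by 1)
bond 2 →I1  (J2 effort already set via bond 1)
bond 3 →I2  (closing 1-jn rule on J1)

β0 stroke at J1
β1 stroke at J2
β2 stroke at I1
β3 stroke at I2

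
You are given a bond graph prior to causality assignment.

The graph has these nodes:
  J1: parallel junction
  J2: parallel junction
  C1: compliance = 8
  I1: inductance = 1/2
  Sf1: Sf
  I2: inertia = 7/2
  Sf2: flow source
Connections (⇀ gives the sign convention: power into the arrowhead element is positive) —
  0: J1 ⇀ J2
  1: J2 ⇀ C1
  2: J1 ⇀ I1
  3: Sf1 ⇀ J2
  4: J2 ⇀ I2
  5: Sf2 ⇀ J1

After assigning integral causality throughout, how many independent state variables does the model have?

b3 stroke→Sf1  (source Sf1 imposes f)
b5 stroke→Sf2  (Sf2 fixes flow; stroke at Sf2)
b1 stroke→J2  (C1 integral (e out))
b0 stroke→J1  (J2: bond 1 brought effort, rest push out)
b4 stroke→I2  (common-e at J2 fixed by 1)
b2 stroke→I1  (common-e at J1 fixed by 0)

3  (C1, I1, I2 all integral)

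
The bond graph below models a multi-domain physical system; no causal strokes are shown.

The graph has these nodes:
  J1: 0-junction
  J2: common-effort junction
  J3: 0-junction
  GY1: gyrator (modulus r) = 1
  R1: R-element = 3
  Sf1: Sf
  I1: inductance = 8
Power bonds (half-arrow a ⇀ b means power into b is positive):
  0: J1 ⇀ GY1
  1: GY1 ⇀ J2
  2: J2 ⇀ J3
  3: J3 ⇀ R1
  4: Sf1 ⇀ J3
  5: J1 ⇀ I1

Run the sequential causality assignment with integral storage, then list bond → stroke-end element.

bond 0 stroke→J1
bond 1 stroke→J2
bond 2 stroke→J3
bond 3 stroke→R1
bond 4 stroke→Sf1
bond 5 stroke→I1

β4 stroke at Sf1  (Sf1: flow source, stroke at near end)
β5 stroke at I1  (I1 outputs flow p/I1)
β0 stroke at J1  (J1: last free bond brings effort in)
β1 stroke at J2  (GY1 both-in/both-out from 0)
β2 stroke at J3  (0-jn J2 has e-setter on 1)
β3 stroke at R1  (J3 effort already set via bond 2)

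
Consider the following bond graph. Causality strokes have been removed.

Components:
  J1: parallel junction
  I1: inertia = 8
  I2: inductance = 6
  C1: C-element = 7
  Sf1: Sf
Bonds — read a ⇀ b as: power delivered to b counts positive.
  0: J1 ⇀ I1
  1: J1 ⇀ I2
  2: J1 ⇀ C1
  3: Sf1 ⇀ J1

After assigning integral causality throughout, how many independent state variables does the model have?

bond 3 |Sf1  (source Sf1 imposes f)
bond 0 |I1  (I1 outputs flow p/I1)
bond 1 |I2  (I2 integral (f out))
bond 2 |J1  (only one effort-in slot at J1)

3  (C1, I1, I2 all integral)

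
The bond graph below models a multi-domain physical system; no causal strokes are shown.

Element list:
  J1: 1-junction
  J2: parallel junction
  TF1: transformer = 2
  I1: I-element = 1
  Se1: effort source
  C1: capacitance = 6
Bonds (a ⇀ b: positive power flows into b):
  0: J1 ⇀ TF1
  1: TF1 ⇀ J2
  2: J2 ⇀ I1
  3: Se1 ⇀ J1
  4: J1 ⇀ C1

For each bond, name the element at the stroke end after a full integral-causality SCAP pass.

#0 →TF1
#1 →J2
#2 →I1
#3 →J1
#4 →J1

b3 stroke at J1  (source Se1 imposes e)
b2 stroke at I1  (prefer integral on I1)
b1 stroke at J2  (only one effort-in slot at J2)
b0 stroke at TF1  (TF1 one-in-one-out from 1)
b4 stroke at J1  (J1 flow already set via bond 0)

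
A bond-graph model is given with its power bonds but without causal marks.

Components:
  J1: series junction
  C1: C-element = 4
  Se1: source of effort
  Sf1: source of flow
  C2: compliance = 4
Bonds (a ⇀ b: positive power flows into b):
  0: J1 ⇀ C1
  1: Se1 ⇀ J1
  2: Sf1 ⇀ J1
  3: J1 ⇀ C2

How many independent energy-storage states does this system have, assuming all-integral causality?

β1 →J1  (source Se1 imposes e)
β2 →Sf1  (Sf1 fixes flow; stroke at Sf1)
β0 →J1  (J1: bond 2 brought flow, rest push out)
β3 →J1  (1-jn J1 has f-setter on 2)

2  (C1, C2 all integral)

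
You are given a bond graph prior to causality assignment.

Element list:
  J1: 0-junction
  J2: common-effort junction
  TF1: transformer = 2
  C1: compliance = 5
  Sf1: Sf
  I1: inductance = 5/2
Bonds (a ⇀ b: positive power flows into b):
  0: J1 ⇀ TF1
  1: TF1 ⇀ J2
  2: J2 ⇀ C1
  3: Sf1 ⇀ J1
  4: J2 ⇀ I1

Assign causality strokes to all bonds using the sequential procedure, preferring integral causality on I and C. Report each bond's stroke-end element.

#3 stroke at Sf1  (source Sf1 imposes f)
#0 stroke at J1  (J1 needs exactly one e-in)
#1 stroke at TF1  (TF1: transformer flips bond 0)
#2 stroke at J2  (prefer integral on C1)
#4 stroke at I1  (0-jn J2 has e-setter on 2)

b0 stroke at J1
b1 stroke at TF1
b2 stroke at J2
b3 stroke at Sf1
b4 stroke at I1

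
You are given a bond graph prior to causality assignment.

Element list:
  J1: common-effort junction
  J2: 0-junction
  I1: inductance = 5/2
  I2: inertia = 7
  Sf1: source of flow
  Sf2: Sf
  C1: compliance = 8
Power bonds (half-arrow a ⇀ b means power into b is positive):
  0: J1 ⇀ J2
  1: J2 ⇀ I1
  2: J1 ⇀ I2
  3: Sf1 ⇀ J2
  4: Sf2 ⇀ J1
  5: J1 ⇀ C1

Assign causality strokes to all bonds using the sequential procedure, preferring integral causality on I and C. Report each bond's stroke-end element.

b0 |J2
b1 |I1
b2 |I2
b3 |Sf1
b4 |Sf2
b5 |J1

b3 stroke at Sf1  (Sf1: flow source, stroke at near end)
b4 stroke at Sf2  (Sf2 fixes flow; stroke at Sf2)
b1 stroke at I1  (I1 outputs flow p/I1)
b0 stroke at J2  (J2 needs exactly one e-in)
b2 stroke at I2  (I2 outputs flow p/I2)
b5 stroke at J1  (J1: last free bond brings effort in)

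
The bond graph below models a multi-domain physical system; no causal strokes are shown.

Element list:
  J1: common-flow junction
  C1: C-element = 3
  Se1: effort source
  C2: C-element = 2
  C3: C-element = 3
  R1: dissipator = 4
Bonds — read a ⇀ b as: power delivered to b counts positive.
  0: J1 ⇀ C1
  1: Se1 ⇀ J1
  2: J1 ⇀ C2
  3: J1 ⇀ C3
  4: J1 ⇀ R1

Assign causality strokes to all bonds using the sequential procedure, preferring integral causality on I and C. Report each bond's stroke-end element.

b1 →J1  (source Se1 imposes e)
b0 →J1  (C1 outputs effort q/C1)
b2 →J1  (C2: C, integral causality)
b3 →J1  (C3: C, integral causality)
b4 →R1  (only one flow-in slot at J1)

b0 |J1
b1 |J1
b2 |J1
b3 |J1
b4 |R1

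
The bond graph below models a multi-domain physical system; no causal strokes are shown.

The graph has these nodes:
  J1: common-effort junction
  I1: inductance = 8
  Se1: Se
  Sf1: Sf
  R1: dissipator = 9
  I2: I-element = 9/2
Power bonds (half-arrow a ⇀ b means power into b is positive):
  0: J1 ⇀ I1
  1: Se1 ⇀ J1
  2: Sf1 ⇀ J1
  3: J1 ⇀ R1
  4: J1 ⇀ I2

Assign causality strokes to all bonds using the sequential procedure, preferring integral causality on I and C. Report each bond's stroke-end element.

#0 |I1
#1 |J1
#2 |Sf1
#3 |R1
#4 |I2

β1 stroke at J1  (Se1: effort source, stroke at far end)
β2 stroke at Sf1  (Sf1: flow source, stroke at near end)
β0 stroke at I1  (J1: bond 1 brought effort, rest push out)
β3 stroke at R1  (common-e at J1 fixed by 1)
β4 stroke at I2  (common-e at J1 fixed by 1)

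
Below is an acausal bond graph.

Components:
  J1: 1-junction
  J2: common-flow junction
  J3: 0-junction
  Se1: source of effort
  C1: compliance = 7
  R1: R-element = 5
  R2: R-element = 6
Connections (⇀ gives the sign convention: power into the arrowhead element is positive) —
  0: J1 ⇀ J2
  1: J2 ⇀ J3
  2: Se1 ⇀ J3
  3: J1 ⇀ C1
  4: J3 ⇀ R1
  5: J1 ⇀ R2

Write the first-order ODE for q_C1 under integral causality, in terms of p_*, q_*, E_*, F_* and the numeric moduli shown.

dq_C1/dt = -E_Se1/6 - q_C1/42

β2 |J3  (Se1 fixes effort; stroke away)
β1 |J2  (common-e at J3 fixed by 2)
β4 |R1  (0-jn J3 has e-setter on 2)
β0 |J1  (J2 needs exactly one f-in)
β3 |J1  (prefer integral on C1)
β5 |R2  (J1 needs exactly one f-in)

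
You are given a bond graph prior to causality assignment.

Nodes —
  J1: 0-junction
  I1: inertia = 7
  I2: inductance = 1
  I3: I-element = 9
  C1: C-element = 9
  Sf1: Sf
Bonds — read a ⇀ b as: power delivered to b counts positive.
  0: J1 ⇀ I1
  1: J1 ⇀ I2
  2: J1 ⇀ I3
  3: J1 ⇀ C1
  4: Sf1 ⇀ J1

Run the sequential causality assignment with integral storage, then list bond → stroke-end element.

#0 stroke at I1
#1 stroke at I2
#2 stroke at I3
#3 stroke at J1
#4 stroke at Sf1

bond 4 →Sf1  (source Sf1 imposes f)
bond 0 →I1  (I1 outputs flow p/I1)
bond 1 →I2  (prefer integral on I2)
bond 2 →I3  (I3: I, integral causality)
bond 3 →J1  (J1 needs exactly one e-in)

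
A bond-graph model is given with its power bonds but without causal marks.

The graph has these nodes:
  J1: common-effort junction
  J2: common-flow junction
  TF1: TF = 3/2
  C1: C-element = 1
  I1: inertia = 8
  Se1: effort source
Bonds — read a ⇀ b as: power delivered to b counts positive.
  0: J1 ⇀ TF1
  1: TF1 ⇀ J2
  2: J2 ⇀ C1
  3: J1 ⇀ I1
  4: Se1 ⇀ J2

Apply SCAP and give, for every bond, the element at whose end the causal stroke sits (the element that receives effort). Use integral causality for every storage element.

bond 4 stroke→J2  (Se1: effort source, stroke at far end)
bond 2 stroke→J2  (prefer integral on C1)
bond 1 stroke→TF1  (closing 1-jn rule on J2)
bond 0 stroke→J1  (TF1 one-in-one-out from 1)
bond 3 stroke→I1  (J1 effort already set via bond 0)

#0 stroke at J1
#1 stroke at TF1
#2 stroke at J2
#3 stroke at I1
#4 stroke at J2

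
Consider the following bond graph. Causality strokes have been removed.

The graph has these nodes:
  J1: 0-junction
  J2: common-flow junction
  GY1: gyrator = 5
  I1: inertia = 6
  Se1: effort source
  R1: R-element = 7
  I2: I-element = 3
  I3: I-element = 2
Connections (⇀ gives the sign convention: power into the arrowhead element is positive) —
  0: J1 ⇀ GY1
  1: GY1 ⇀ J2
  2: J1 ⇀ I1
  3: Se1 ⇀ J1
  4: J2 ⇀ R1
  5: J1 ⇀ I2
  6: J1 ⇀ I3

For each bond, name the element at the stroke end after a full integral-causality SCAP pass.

bond 0 stroke→GY1
bond 1 stroke→GY1
bond 2 stroke→I1
bond 3 stroke→J1
bond 4 stroke→J2
bond 5 stroke→I2
bond 6 stroke→I3

bond 3 |J1  (source Se1 imposes e)
bond 0 |GY1  (J1: bond 3 brought effort, rest push out)
bond 2 |I1  (common-e at J1 fixed by 3)
bond 5 |I2  (J1: bond 3 brought effort, rest push out)
bond 6 |I3  (common-e at J1 fixed by 3)
bond 1 |GY1  (GY GY1: same side as bond 0)
bond 4 |J2  (J2 flow already set via bond 1)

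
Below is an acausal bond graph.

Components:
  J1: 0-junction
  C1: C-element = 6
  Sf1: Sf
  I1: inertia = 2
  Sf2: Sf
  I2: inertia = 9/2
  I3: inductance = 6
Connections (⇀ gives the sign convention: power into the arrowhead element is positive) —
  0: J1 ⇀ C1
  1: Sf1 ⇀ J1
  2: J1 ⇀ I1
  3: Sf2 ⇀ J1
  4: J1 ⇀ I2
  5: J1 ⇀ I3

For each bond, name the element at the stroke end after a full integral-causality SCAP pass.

b1 →Sf1  (Sf1: flow source, stroke at near end)
b3 →Sf2  (source Sf2 imposes f)
b0 →J1  (prefer integral on C1)
b2 →I1  (J1 effort already set via bond 0)
b4 →I2  (J1 effort already set via bond 0)
b5 →I3  (common-e at J1 fixed by 0)

#0 stroke at J1
#1 stroke at Sf1
#2 stroke at I1
#3 stroke at Sf2
#4 stroke at I2
#5 stroke at I3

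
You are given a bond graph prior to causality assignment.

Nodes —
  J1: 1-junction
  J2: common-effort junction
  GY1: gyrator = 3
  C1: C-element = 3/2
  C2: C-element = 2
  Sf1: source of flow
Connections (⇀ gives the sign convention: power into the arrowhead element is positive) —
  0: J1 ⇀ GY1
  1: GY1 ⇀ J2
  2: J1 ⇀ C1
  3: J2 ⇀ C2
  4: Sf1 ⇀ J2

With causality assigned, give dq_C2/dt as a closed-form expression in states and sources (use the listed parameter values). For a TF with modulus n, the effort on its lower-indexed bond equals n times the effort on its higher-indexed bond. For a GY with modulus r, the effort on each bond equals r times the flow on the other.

dq_C2/dt = F_Sf1 - 2*q_C1/9

β4 →Sf1  (Sf1: flow source, stroke at near end)
β2 →J1  (C1 outputs effort q/C1)
β0 →GY1  (only one flow-in slot at J1)
β1 →GY1  (through GY1, causality inverts; strokes same side of GY1)
β3 →J2  (J2 needs exactly one e-in)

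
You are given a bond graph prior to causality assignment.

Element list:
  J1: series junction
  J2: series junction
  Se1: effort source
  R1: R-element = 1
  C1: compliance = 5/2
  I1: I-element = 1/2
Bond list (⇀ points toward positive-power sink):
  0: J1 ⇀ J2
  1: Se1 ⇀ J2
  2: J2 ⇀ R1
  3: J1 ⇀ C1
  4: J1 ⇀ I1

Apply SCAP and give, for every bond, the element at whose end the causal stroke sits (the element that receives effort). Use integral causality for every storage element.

β0 |J1
β1 |J2
β2 |J2
β3 |J1
β4 |I1

bond 1 |J2  (Se1 fixes effort; stroke away)
bond 3 |J1  (C1 integral (e out))
bond 4 |I1  (I1 integral (f out))
bond 0 |J1  (common-f at J1 fixed by 4)
bond 2 |J2  (J2 flow already set via bond 0)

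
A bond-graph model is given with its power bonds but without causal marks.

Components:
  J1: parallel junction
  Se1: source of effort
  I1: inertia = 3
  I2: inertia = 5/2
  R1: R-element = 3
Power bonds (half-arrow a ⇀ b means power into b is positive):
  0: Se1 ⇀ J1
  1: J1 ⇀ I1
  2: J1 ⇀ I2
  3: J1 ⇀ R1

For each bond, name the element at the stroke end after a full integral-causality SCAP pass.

β0 |J1
β1 |I1
β2 |I2
β3 |R1

bond 0 stroke→J1  (source Se1 imposes e)
bond 1 stroke→I1  (J1 effort already set via bond 0)
bond 2 stroke→I2  (J1 effort already set via bond 0)
bond 3 stroke→R1  (common-e at J1 fixed by 0)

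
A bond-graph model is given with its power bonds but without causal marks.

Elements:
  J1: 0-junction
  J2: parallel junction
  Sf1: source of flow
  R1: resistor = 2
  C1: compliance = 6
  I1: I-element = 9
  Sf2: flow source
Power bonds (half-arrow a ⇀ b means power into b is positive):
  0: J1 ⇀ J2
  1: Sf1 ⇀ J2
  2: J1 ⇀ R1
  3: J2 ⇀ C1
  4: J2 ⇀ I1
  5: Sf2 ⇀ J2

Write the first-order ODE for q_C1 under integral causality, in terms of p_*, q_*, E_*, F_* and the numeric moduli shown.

b1 →Sf1  (Sf1 fixes flow; stroke at Sf1)
b5 →Sf2  (source Sf2 imposes f)
b3 →J2  (prefer integral on C1)
b0 →J1  (J2: bond 3 brought effort, rest push out)
b4 →I1  (J2: bond 3 brought effort, rest push out)
b2 →R1  (J1 effort already set via bond 0)

dq_C1/dt = F_Sf1 + F_Sf2 - p_I1/9 - q_C1/12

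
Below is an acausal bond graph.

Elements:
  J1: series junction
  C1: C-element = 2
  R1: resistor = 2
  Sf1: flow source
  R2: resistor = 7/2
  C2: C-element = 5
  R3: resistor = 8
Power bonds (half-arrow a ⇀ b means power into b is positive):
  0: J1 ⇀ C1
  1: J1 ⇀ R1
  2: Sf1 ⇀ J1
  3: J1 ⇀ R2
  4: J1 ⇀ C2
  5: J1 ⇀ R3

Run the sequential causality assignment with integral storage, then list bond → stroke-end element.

bond 0 |J1
bond 1 |J1
bond 2 |Sf1
bond 3 |J1
bond 4 |J1
bond 5 |J1

b2 →Sf1  (Sf1: flow source, stroke at near end)
b0 →J1  (J1 flow already set via bond 2)
b1 →J1  (J1: bond 2 brought flow, rest push out)
b3 →J1  (common-f at J1 fixed by 2)
b4 →J1  (1-jn J1 has f-setter on 2)
b5 →J1  (J1: bond 2 brought flow, rest push out)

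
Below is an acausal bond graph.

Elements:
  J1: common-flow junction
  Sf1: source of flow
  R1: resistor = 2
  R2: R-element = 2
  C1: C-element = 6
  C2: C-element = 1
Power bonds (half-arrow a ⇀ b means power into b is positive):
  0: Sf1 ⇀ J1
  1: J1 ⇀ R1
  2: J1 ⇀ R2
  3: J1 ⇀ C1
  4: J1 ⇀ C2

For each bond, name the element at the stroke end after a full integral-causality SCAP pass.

bond 0 →Sf1
bond 1 →J1
bond 2 →J1
bond 3 →J1
bond 4 →J1

β0 |Sf1  (source Sf1 imposes f)
β1 |J1  (J1 flow already set via bond 0)
β2 |J1  (1-jn J1 has f-setter on 0)
β3 |J1  (common-f at J1 fixed by 0)
β4 |J1  (common-f at J1 fixed by 0)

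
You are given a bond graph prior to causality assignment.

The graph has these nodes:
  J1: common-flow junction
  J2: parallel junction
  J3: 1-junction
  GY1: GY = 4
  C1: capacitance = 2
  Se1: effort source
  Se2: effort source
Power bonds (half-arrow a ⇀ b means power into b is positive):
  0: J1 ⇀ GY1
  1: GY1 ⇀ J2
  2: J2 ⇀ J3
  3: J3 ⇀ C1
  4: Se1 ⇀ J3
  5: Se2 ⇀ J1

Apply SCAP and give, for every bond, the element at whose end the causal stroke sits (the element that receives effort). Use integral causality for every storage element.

β4 stroke→J3  (Se1: effort source, stroke at far end)
β5 stroke→J1  (Se2 (Se) sets effort on bond)
β0 stroke→GY1  (J1: last free bond brings flow in)
β1 stroke→GY1  (GY GY1: same side as bond 0)
β2 stroke→J2  (closing 0-jn rule on J2)
β3 stroke→J3  (common-f at J3 fixed by 2)

bond 0 |GY1
bond 1 |GY1
bond 2 |J2
bond 3 |J3
bond 4 |J3
bond 5 |J1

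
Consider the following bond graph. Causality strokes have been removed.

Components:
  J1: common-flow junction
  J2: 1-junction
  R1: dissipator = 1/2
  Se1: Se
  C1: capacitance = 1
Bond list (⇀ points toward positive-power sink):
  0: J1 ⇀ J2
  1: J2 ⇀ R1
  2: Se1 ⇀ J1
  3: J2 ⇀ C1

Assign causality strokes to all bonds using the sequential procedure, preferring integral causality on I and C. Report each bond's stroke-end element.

β0 stroke at J2
β1 stroke at R1
β2 stroke at J1
β3 stroke at J2

β2 →J1  (source Se1 imposes e)
β0 →J2  (J1 needs exactly one f-in)
β3 →J2  (C1: C, integral causality)
β1 →R1  (only one flow-in slot at J2)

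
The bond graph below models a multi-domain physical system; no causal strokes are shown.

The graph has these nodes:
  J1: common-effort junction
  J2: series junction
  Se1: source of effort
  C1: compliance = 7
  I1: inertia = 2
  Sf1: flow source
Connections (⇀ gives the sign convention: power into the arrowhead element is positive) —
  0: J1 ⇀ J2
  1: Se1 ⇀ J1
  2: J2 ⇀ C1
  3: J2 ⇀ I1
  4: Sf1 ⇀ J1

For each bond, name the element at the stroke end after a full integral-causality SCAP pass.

bond 1 |J1  (Se1: effort source, stroke at far end)
bond 4 |Sf1  (source Sf1 imposes f)
bond 0 |J2  (J1: bond 1 brought effort, rest push out)
bond 2 |J2  (C1 integral (e out))
bond 3 |I1  (only one flow-in slot at J2)

bond 0 stroke→J2
bond 1 stroke→J1
bond 2 stroke→J2
bond 3 stroke→I1
bond 4 stroke→Sf1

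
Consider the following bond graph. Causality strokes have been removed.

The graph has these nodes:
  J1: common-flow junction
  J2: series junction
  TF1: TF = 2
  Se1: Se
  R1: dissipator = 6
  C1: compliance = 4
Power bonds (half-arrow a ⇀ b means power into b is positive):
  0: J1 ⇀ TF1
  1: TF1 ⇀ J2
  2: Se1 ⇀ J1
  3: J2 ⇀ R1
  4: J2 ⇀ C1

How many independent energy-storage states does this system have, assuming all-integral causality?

b2 stroke→J1  (source Se1 imposes e)
b0 stroke→TF1  (only one flow-in slot at J1)
b1 stroke→J2  (TF1: transformer flips bond 0)
b4 stroke→J2  (C1 outputs effort q/C1)
b3 stroke→R1  (J2: last free bond brings flow in)

1  (C1 all integral)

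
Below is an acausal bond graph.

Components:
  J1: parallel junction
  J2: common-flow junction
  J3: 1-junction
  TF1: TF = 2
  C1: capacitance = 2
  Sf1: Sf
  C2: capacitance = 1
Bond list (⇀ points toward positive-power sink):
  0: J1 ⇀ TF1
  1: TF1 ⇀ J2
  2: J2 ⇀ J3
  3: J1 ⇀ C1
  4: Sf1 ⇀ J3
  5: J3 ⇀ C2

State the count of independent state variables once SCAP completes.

2  (C1, C2 all integral)

b4 stroke at Sf1  (Sf1 (Sf) sets flow on bond)
b2 stroke at J3  (J3: bond 4 brought flow, rest push out)
b5 stroke at J3  (common-f at J3 fixed by 4)
b1 stroke at J2  (1-jn J2 has f-setter on 2)
b0 stroke at TF1  (through TF1, causality passes straight; one stroke at TF1)
b3 stroke at J1  (J1: last free bond brings effort in)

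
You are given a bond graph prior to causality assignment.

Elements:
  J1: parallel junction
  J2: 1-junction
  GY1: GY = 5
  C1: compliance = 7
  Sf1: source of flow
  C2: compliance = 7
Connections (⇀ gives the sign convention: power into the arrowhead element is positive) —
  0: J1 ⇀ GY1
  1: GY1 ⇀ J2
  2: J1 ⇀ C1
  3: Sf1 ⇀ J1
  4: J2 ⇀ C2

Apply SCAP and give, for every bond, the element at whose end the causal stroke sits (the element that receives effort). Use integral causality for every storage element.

#0 stroke at GY1
#1 stroke at GY1
#2 stroke at J1
#3 stroke at Sf1
#4 stroke at J2

b3 |Sf1  (Sf1: flow source, stroke at near end)
b2 |J1  (prefer integral on C1)
b0 |GY1  (common-e at J1 fixed by 2)
b1 |GY1  (through GY1, causality inverts; strokes same side of GY1)
b4 |J2  (1-jn J2 has f-setter on 1)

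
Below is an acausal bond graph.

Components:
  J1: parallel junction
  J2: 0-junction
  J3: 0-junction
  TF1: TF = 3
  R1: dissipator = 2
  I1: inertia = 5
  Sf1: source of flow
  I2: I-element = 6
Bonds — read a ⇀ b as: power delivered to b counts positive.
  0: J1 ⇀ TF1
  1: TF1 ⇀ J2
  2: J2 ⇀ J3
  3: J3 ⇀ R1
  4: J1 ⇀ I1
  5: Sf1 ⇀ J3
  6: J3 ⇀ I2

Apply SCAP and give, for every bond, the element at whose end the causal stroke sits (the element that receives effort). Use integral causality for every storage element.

#0 |J1
#1 |TF1
#2 |J2
#3 |J3
#4 |I1
#5 |Sf1
#6 |I2

b5 →Sf1  (Sf1 fixes flow; stroke at Sf1)
b4 →I1  (I1 outputs flow p/I1)
b0 →J1  (closing 0-jn rule on J1)
b1 →TF1  (TF1 one-in-one-out from 0)
b2 →J2  (J2 needs exactly one e-in)
b6 →I2  (prefer integral on I2)
b3 →J3  (J3 needs exactly one e-in)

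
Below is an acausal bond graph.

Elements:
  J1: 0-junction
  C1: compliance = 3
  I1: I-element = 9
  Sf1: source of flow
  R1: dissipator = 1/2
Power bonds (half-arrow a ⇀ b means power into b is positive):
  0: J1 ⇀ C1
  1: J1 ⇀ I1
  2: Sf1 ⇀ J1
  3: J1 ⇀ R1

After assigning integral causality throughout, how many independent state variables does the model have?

β2 stroke→Sf1  (Sf1 fixes flow; stroke at Sf1)
β0 stroke→J1  (prefer integral on C1)
β1 stroke→I1  (J1: bond 0 brought effort, rest push out)
β3 stroke→R1  (0-jn J1 has e-setter on 0)

2  (C1, I1 all integral)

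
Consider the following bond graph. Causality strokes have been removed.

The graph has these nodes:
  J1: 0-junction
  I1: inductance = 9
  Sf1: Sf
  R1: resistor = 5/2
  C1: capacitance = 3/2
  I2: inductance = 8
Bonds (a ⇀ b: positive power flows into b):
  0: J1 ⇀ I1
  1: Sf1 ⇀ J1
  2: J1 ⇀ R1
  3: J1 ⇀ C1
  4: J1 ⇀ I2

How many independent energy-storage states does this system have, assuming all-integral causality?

#1 stroke→Sf1  (source Sf1 imposes f)
#0 stroke→I1  (I1 outputs flow p/I1)
#3 stroke→J1  (C1 outputs effort q/C1)
#2 stroke→R1  (J1: bond 3 brought effort, rest push out)
#4 stroke→I2  (J1 effort already set via bond 3)

3  (C1, I1, I2 all integral)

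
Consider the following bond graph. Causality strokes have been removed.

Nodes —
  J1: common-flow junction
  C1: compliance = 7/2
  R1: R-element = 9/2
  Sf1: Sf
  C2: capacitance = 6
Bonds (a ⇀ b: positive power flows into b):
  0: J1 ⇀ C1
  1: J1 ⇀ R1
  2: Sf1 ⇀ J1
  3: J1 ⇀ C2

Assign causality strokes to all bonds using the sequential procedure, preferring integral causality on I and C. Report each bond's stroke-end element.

bond 2 |Sf1  (Sf1: flow source, stroke at near end)
bond 0 |J1  (J1: bond 2 brought flow, rest push out)
bond 1 |J1  (common-f at J1 fixed by 2)
bond 3 |J1  (J1: bond 2 brought flow, rest push out)

bond 0 stroke at J1
bond 1 stroke at J1
bond 2 stroke at Sf1
bond 3 stroke at J1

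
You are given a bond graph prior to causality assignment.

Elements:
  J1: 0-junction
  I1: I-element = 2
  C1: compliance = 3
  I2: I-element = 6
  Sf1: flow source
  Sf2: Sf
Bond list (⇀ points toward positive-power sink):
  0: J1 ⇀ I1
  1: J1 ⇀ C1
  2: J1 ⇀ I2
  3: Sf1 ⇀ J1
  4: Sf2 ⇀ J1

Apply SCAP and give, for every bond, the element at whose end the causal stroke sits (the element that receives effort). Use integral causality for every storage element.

bond 3 →Sf1  (Sf1 fixes flow; stroke at Sf1)
bond 4 →Sf2  (source Sf2 imposes f)
bond 0 →I1  (I1: I, integral causality)
bond 1 →J1  (prefer integral on C1)
bond 2 →I2  (J1: bond 1 brought effort, rest push out)

bond 0 |I1
bond 1 |J1
bond 2 |I2
bond 3 |Sf1
bond 4 |Sf2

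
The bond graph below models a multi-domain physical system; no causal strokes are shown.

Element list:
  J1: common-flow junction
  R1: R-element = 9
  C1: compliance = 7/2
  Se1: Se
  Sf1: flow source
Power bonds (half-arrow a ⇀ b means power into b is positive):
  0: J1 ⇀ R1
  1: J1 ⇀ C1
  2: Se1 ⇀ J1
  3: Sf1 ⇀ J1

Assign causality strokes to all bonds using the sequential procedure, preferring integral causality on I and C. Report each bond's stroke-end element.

β2 →J1  (Se1 (Se) sets effort on bond)
β3 →Sf1  (Sf1 fixes flow; stroke at Sf1)
β0 →J1  (J1 flow already set via bond 3)
β1 →J1  (J1: bond 3 brought flow, rest push out)

b0 stroke→J1
b1 stroke→J1
b2 stroke→J1
b3 stroke→Sf1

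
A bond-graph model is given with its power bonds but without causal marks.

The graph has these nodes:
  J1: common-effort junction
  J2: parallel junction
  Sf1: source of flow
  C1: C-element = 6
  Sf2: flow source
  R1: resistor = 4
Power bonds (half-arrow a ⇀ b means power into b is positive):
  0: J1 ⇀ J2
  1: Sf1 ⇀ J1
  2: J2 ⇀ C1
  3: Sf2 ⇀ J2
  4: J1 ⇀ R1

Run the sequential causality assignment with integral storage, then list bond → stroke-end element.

bond 1 stroke→Sf1  (Sf1 fixes flow; stroke at Sf1)
bond 3 stroke→Sf2  (Sf2 (Sf) sets flow on bond)
bond 2 stroke→J2  (C1 integral (e out))
bond 0 stroke→J1  (J2: bond 2 brought effort, rest push out)
bond 4 stroke→R1  (common-e at J1 fixed by 0)

#0 stroke at J1
#1 stroke at Sf1
#2 stroke at J2
#3 stroke at Sf2
#4 stroke at R1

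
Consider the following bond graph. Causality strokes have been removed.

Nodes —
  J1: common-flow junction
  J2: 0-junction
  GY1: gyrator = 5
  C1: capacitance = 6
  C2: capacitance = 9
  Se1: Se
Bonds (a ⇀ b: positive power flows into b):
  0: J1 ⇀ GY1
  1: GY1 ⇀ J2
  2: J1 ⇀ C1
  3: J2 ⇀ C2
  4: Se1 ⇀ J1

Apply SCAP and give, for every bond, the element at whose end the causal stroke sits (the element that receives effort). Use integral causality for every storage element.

#0 →GY1
#1 →GY1
#2 →J1
#3 →J2
#4 →J1

β4 stroke at J1  (Se1 fixes effort; stroke away)
β2 stroke at J1  (prefer integral on C1)
β0 stroke at GY1  (only one flow-in slot at J1)
β1 stroke at GY1  (GY1 both-in/both-out from 0)
β3 stroke at J2  (closing 0-jn rule on J2)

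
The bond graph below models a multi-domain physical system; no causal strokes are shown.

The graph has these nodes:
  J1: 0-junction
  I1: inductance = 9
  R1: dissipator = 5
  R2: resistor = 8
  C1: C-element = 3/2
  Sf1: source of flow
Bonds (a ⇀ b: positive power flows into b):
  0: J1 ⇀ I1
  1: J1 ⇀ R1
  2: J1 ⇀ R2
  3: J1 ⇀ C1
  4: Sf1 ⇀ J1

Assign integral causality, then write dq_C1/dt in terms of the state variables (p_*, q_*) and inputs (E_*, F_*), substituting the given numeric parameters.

dq_C1/dt = F_Sf1 - p_I1/9 - 13*q_C1/60

β4 |Sf1  (Sf1: flow source, stroke at near end)
β0 |I1  (prefer integral on I1)
β3 |J1  (prefer integral on C1)
β1 |R1  (J1: bond 3 brought effort, rest push out)
β2 |R2  (common-e at J1 fixed by 3)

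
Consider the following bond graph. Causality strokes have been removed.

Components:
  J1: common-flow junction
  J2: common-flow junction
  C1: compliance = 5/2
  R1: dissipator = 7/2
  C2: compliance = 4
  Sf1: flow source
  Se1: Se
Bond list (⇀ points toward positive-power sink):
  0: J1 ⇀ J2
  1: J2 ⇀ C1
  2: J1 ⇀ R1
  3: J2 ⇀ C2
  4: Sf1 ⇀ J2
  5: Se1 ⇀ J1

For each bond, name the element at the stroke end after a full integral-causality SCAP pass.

b4 |Sf1  (Sf1: flow source, stroke at near end)
b5 |J1  (Se1: effort source, stroke at far end)
b0 |J2  (J2: bond 4 brought flow, rest push out)
b1 |J2  (1-jn J2 has f-setter on 4)
b3 |J2  (1-jn J2 has f-setter on 4)
b2 |J1  (common-f at J1 fixed by 0)

bond 0 |J2
bond 1 |J2
bond 2 |J1
bond 3 |J2
bond 4 |Sf1
bond 5 |J1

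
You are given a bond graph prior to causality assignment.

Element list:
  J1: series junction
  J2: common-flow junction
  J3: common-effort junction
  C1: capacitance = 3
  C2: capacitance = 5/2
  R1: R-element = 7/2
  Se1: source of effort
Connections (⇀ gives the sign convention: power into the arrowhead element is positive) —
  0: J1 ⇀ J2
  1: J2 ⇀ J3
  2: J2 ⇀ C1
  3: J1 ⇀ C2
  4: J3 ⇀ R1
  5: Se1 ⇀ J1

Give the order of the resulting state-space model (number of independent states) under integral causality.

2  (C1, C2 all integral)

β5 stroke→J1  (Se1: effort source, stroke at far end)
β2 stroke→J2  (C1: C, integral causality)
β3 stroke→J1  (prefer integral on C2)
β0 stroke→J2  (J1: last free bond brings flow in)
β1 stroke→J3  (only one flow-in slot at J2)
β4 stroke→R1  (common-e at J3 fixed by 1)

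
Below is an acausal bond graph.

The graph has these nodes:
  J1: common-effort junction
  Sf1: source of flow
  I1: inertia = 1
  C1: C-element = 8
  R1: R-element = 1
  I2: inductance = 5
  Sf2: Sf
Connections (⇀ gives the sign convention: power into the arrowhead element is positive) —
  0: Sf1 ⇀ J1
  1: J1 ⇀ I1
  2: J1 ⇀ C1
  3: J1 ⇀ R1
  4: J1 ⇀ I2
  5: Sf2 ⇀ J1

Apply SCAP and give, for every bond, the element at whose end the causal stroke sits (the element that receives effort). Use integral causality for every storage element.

#0 stroke at Sf1
#1 stroke at I1
#2 stroke at J1
#3 stroke at R1
#4 stroke at I2
#5 stroke at Sf2

b0 |Sf1  (Sf1 (Sf) sets flow on bond)
b5 |Sf2  (Sf2 (Sf) sets flow on bond)
b1 |I1  (I1: I, integral causality)
b2 |J1  (C1 integral (e out))
b3 |R1  (J1: bond 2 brought effort, rest push out)
b4 |I2  (J1: bond 2 brought effort, rest push out)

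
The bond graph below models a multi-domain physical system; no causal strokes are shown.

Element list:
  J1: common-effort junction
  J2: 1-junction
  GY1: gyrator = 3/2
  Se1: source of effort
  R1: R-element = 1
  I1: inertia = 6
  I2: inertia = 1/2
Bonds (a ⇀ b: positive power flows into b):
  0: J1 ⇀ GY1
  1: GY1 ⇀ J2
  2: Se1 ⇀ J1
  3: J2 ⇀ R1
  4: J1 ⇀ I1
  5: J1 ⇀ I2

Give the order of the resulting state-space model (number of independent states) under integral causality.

b2 |J1  (Se1: effort source, stroke at far end)
b0 |GY1  (common-e at J1 fixed by 2)
b4 |I1  (J1 effort already set via bond 2)
b5 |I2  (common-e at J1 fixed by 2)
b1 |GY1  (GY1 both-in/both-out from 0)
b3 |J2  (J2 flow already set via bond 1)

2  (I1, I2 all integral)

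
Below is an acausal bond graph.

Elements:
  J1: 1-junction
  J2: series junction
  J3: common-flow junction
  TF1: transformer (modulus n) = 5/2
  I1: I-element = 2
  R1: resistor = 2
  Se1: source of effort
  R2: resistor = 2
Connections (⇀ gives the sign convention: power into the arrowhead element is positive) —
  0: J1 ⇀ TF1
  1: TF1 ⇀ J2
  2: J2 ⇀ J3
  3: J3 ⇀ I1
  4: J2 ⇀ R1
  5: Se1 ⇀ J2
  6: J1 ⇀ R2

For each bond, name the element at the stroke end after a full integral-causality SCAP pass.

β5 stroke at J2  (source Se1 imposes e)
β3 stroke at I1  (I1 integral (f out))
β2 stroke at J3  (common-f at J3 fixed by 3)
β1 stroke at J2  (J2: bond 2 brought flow, rest push out)
β4 stroke at J2  (J2 flow already set via bond 2)
β0 stroke at TF1  (through TF1, causality passes straight; one stroke at TF1)
β6 stroke at J1  (1-jn J1 has f-setter on 0)

bond 0 →TF1
bond 1 →J2
bond 2 →J3
bond 3 →I1
bond 4 →J2
bond 5 →J2
bond 6 →J1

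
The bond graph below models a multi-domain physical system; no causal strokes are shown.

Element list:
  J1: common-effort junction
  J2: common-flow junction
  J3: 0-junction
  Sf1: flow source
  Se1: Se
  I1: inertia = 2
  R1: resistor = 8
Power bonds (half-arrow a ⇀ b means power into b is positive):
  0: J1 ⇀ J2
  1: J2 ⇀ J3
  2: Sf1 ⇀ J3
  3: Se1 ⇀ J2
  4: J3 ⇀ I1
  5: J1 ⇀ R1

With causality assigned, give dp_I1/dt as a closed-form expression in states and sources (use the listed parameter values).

dp_I1/dt = E_Se1 + 8*F_Sf1 - 4*p_I1

bond 2 stroke at Sf1  (Sf1: flow source, stroke at near end)
bond 3 stroke at J2  (source Se1 imposes e)
bond 4 stroke at I1  (prefer integral on I1)
bond 1 stroke at J3  (only one effort-in slot at J3)
bond 0 stroke at J2  (J2: bond 1 brought flow, rest push out)
bond 5 stroke at J1  (closing 0-jn rule on J1)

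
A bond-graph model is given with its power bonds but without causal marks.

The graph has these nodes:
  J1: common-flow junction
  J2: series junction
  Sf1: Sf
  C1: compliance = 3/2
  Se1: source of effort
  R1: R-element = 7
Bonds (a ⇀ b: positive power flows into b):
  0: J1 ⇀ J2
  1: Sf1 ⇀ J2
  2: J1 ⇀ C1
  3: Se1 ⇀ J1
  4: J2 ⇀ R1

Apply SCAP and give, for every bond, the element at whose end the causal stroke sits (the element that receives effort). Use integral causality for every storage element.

β1 →Sf1  (Sf1 (Sf) sets flow on bond)
β3 →J1  (Se1: effort source, stroke at far end)
β0 →J2  (J2 flow already set via bond 1)
β4 →J2  (J2: bond 1 brought flow, rest push out)
β2 →J1  (1-jn J1 has f-setter on 0)

bond 0 →J2
bond 1 →Sf1
bond 2 →J1
bond 3 →J1
bond 4 →J2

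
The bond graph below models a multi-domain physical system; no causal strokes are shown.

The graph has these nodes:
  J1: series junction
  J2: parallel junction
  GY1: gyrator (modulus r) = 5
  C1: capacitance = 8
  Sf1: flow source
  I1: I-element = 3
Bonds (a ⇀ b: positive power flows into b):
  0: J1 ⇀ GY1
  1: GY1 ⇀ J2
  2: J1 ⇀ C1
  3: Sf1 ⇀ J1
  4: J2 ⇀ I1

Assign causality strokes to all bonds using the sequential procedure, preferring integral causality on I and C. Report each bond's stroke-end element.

#0 →J1
#1 →J2
#2 →J1
#3 →Sf1
#4 →I1

b3 stroke at Sf1  (Sf1 (Sf) sets flow on bond)
b0 stroke at J1  (J1 flow already set via bond 3)
b2 stroke at J1  (common-f at J1 fixed by 3)
b1 stroke at J2  (GY GY1: same side as bond 0)
b4 stroke at I1  (0-jn J2 has e-setter on 1)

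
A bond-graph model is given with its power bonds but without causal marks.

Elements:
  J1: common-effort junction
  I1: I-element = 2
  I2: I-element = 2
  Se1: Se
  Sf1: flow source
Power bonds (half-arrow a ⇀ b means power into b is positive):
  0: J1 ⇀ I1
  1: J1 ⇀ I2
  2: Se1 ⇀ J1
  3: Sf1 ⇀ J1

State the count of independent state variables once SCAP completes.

2  (I1, I2 all integral)

#2 stroke→J1  (Se1 fixes effort; stroke away)
#3 stroke→Sf1  (Sf1 (Sf) sets flow on bond)
#0 stroke→I1  (J1: bond 2 brought effort, rest push out)
#1 stroke→I2  (J1 effort already set via bond 2)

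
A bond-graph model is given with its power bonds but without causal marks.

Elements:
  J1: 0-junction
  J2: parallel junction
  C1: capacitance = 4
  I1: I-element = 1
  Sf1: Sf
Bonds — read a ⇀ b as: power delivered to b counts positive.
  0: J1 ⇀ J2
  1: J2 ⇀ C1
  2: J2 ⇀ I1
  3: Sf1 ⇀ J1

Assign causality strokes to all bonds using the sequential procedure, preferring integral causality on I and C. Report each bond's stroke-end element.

b3 stroke→Sf1  (Sf1 fixes flow; stroke at Sf1)
b0 stroke→J1  (only one effort-in slot at J1)
b1 stroke→J2  (C1 outputs effort q/C1)
b2 stroke→I1  (0-jn J2 has e-setter on 1)

bond 0 →J1
bond 1 →J2
bond 2 →I1
bond 3 →Sf1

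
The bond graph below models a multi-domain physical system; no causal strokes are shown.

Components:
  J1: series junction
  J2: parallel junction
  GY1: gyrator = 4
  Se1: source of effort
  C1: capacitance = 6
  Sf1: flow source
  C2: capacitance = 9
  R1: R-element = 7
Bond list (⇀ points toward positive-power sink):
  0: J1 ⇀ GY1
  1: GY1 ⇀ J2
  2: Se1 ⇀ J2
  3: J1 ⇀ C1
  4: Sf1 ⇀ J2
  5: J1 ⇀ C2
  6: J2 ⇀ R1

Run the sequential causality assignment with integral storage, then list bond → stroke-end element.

β2 stroke→J2  (Se1: effort source, stroke at far end)
β4 stroke→Sf1  (Sf1 (Sf) sets flow on bond)
β1 stroke→GY1  (J2 effort already set via bond 2)
β6 stroke→R1  (J2 effort already set via bond 2)
β0 stroke→GY1  (GY1 both-in/both-out from 1)
β3 stroke→J1  (common-f at J1 fixed by 0)
β5 stroke→J1  (J1 flow already set via bond 0)

bond 0 |GY1
bond 1 |GY1
bond 2 |J2
bond 3 |J1
bond 4 |Sf1
bond 5 |J1
bond 6 |R1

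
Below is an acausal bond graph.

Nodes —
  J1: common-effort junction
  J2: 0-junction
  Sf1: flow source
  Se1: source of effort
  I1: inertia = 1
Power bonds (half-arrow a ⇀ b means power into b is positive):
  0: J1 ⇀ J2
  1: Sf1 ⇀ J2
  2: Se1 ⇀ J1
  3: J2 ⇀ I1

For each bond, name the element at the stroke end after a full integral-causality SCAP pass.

bond 0 stroke at J2
bond 1 stroke at Sf1
bond 2 stroke at J1
bond 3 stroke at I1

#1 →Sf1  (Sf1 (Sf) sets flow on bond)
#2 →J1  (Se1 fixes effort; stroke away)
#0 →J2  (0-jn J1 has e-setter on 2)
#3 →I1  (J2: bond 0 brought effort, rest push out)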